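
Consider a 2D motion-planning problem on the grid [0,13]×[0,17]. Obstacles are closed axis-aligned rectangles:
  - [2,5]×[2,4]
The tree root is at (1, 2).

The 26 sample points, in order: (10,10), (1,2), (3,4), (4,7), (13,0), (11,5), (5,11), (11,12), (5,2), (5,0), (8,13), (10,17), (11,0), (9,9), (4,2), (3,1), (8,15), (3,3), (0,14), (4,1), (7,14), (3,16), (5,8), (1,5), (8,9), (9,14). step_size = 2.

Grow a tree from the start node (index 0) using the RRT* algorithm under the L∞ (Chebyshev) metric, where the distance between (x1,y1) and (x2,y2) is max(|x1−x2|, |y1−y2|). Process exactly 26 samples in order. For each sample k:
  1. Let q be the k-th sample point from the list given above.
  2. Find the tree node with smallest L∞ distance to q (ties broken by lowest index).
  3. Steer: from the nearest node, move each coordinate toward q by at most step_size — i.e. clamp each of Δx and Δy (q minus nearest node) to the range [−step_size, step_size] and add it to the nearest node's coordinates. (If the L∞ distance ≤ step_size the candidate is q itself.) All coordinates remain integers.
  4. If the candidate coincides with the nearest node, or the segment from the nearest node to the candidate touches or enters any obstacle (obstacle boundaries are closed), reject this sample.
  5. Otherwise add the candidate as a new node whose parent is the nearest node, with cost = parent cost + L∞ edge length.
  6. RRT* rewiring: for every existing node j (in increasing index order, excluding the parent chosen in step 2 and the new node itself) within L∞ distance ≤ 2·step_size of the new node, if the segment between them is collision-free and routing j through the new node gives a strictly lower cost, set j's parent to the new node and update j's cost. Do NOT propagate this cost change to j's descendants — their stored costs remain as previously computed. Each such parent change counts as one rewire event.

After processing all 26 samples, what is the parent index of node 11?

1. q=(10,10) nearest=0 d=9 new=(3,4) → blocked by [2,5]×[2,4], reject
2. q=(1,2) nearest=0 d=0 → coincident, reject
3. q=(3,4) nearest=0 d=2 new=(3,4) → blocked by [2,5]×[2,4], reject
4. q=(4,7) nearest=0 d=5 new=(3,4) → blocked by [2,5]×[2,4], reject
5. q=(13,0) nearest=0 d=12 new=(3,0) → add node 1 parent=0 cost=2
6. q=(11,5) nearest=1 d=8 new=(5,2) → blocked by [2,5]×[2,4], reject
7. q=(5,11) nearest=0 d=9 new=(3,4) → blocked by [2,5]×[2,4], reject
8. q=(11,12) nearest=0 d=10 new=(3,4) → blocked by [2,5]×[2,4], reject
9. q=(5,2) nearest=1 d=2 new=(5,2) → blocked by [2,5]×[2,4], reject
10. q=(5,0) nearest=1 d=2 new=(5,0) → add node 2 parent=1 cost=4
11. q=(8,13) nearest=0 d=11 new=(3,4) → blocked by [2,5]×[2,4], reject
12. q=(10,17) nearest=0 d=15 new=(3,4) → blocked by [2,5]×[2,4], reject
13. q=(11,0) nearest=2 d=6 new=(7,0) → add node 3 parent=2 cost=6
14. q=(9,9) nearest=0 d=8 new=(3,4) → blocked by [2,5]×[2,4], reject
15. q=(4,2) nearest=1 d=2 new=(4,2) → blocked by [2,5]×[2,4], reject
16. q=(3,1) nearest=1 d=1 new=(3,1) → add node 4 parent=1 cost=3
17. q=(8,15) nearest=0 d=13 new=(3,4) → blocked by [2,5]×[2,4], reject
18. q=(3,3) nearest=0 d=2 new=(3,3) → blocked by [2,5]×[2,4], reject
19. q=(0,14) nearest=0 d=12 new=(0,4) → add node 5 parent=0 cost=2
20. q=(4,1) nearest=1 d=1 new=(4,1) → add node 6 parent=1 cost=3
21. q=(7,14) nearest=5 d=10 new=(2,6) → add node 7 parent=5 cost=4
22. q=(3,16) nearest=7 d=10 new=(3,8) → add node 8 parent=7 cost=6
23. q=(5,8) nearest=8 d=2 new=(5,8) → add node 9 parent=8 cost=8
24. q=(1,5) nearest=5 d=1 new=(1,5) → add node 10 parent=5 cost=3; rewire 9→10 (7<8)
25. q=(8,9) nearest=9 d=3 new=(7,9) → add node 11 parent=9 cost=9
26. q=(9,14) nearest=11 d=5 new=(9,11) → add node 12 parent=11 cost=11

Parent of node 11: 9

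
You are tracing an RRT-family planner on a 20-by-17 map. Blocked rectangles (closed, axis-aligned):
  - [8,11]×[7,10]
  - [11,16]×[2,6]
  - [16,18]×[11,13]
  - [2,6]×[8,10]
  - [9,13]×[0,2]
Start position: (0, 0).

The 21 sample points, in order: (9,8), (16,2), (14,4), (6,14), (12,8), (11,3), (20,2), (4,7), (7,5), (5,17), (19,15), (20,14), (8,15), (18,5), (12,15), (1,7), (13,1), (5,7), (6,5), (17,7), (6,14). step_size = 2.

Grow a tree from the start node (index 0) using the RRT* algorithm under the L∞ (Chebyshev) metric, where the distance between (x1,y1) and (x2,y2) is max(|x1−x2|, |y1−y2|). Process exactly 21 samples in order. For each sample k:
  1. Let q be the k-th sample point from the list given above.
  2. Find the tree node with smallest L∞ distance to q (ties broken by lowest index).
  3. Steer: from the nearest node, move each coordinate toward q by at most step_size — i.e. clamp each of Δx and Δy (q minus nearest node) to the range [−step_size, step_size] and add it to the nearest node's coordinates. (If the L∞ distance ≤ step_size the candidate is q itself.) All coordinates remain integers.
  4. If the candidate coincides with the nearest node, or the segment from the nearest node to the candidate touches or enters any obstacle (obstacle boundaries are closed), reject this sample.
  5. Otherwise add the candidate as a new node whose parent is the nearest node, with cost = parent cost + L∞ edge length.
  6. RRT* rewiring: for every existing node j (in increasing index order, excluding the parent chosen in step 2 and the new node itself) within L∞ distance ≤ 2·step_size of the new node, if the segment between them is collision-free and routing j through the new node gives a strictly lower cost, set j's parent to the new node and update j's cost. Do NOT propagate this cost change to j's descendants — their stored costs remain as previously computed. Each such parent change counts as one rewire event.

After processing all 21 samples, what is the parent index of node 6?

1. q=(9,8) nearest=0 d=9 new=(2,2) → add node 1 parent=0 cost=2
2. q=(16,2) nearest=1 d=14 new=(4,2) → add node 2 parent=1 cost=4
3. q=(14,4) nearest=2 d=10 new=(6,4) → add node 3 parent=2 cost=6
4. q=(6,14) nearest=3 d=10 new=(6,6) → add node 4 parent=3 cost=8
5. q=(12,8) nearest=3 d=6 new=(8,6) → add node 5 parent=3 cost=8
6. q=(11,3) nearest=5 d=3 new=(10,4) → add node 6 parent=5 cost=10
7. q=(20,2) nearest=6 d=10 new=(12,2) → blocked by [11,16]×[2,6], reject
8. q=(4,7) nearest=4 d=2 new=(4,7) → add node 7 parent=4 cost=10
9. q=(7,5) nearest=3 d=1 new=(7,5) → add node 8 parent=3 cost=7
10. q=(5,17) nearest=7 d=10 new=(5,9) → blocked by [2,6]×[8,10], reject
11. q=(19,15) nearest=5 d=11 new=(10,8) → blocked by [8,11]×[7,10], reject
12. q=(20,14) nearest=6 d=10 new=(12,6) → blocked by [11,16]×[2,6], reject
13. q=(8,15) nearest=7 d=8 new=(6,9) → blocked by [2,6]×[8,10], reject
14. q=(18,5) nearest=6 d=8 new=(12,5) → blocked by [11,16]×[2,6], reject
15. q=(12,15) nearest=7 d=8 new=(6,9) → blocked by [2,6]×[8,10], reject
16. q=(1,7) nearest=7 d=3 new=(2,7) → add node 9 parent=7 cost=12
17. q=(13,1) nearest=6 d=3 new=(12,2) → blocked by [11,16]×[2,6], reject
18. q=(5,7) nearest=4 d=1 new=(5,7) → add node 10 parent=4 cost=9
19. q=(6,5) nearest=3 d=1 new=(6,5) → add node 11 parent=3 cost=7; rewire 7→11 (9<10); rewire 9→11 (11<12)
20. q=(17,7) nearest=6 d=7 new=(12,6) → blocked by [11,16]×[2,6], reject
21. q=(6,14) nearest=7 d=7 new=(6,9) → blocked by [2,6]×[8,10], reject

Parent of node 6: 5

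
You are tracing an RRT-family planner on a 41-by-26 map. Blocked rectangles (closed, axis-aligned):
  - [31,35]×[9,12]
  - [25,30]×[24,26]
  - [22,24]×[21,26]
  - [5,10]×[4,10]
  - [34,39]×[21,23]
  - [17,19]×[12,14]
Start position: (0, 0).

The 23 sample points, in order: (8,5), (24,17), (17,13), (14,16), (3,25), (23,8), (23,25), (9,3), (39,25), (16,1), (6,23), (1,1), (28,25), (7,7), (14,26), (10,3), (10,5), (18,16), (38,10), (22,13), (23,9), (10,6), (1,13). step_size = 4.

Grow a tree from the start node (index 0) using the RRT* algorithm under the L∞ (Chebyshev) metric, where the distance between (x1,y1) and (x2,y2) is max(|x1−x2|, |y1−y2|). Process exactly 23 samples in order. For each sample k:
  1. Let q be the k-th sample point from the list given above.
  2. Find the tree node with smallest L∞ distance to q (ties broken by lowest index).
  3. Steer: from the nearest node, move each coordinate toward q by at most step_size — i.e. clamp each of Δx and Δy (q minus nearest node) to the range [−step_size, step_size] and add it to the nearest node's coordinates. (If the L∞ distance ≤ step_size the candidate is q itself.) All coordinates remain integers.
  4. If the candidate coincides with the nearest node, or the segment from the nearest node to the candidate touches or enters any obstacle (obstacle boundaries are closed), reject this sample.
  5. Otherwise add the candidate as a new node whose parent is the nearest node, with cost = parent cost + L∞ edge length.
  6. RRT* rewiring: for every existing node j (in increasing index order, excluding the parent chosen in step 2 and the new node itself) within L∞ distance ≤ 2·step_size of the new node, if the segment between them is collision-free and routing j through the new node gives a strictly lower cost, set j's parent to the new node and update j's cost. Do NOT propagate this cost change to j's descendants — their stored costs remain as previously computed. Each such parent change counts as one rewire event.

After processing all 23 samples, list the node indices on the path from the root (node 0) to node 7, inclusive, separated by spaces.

Path: 0 1 2 5 7

1. q=(8,5) nearest=0 d=8 new=(4,4) → add node 1 parent=0 cost=4
2. q=(24,17) nearest=1 d=20 new=(8,8) → blocked by [5,10]×[4,10], reject
3. q=(17,13) nearest=1 d=13 new=(8,8) → blocked by [5,10]×[4,10], reject
4. q=(14,16) nearest=1 d=12 new=(8,8) → blocked by [5,10]×[4,10], reject
5. q=(3,25) nearest=1 d=21 new=(3,8) → add node 2 parent=1 cost=8
6. q=(23,8) nearest=1 d=19 new=(8,8) → blocked by [5,10]×[4,10], reject
7. q=(23,25) nearest=2 d=20 new=(7,12) → blocked by [5,10]×[4,10], reject
8. q=(9,3) nearest=1 d=5 new=(8,3) → add node 3 parent=1 cost=8
9. q=(39,25) nearest=3 d=31 new=(12,7) → blocked by [5,10]×[4,10], reject
10. q=(16,1) nearest=3 d=8 new=(12,1) → add node 4 parent=3 cost=12
11. q=(6,23) nearest=2 d=15 new=(6,12) → add node 5 parent=2 cost=12
12. q=(1,1) nearest=0 d=1 new=(1,1) → add node 6 parent=0 cost=1
13. q=(28,25) nearest=3 d=22 new=(12,7) → blocked by [5,10]×[4,10], reject
14. q=(7,7) nearest=1 d=3 new=(7,7) → blocked by [5,10]×[4,10], reject
15. q=(14,26) nearest=5 d=14 new=(10,16) → add node 7 parent=5 cost=16
16. q=(10,3) nearest=3 d=2 new=(10,3) → add node 8 parent=3 cost=10
17. q=(10,5) nearest=3 d=2 new=(10,5) → blocked by [5,10]×[4,10], reject
18. q=(18,16) nearest=7 d=8 new=(14,16) → add node 9 parent=7 cost=20
19. q=(38,10) nearest=9 d=24 new=(18,12) → blocked by [17,19]×[12,14], reject
20. q=(22,13) nearest=9 d=8 new=(18,13) → blocked by [17,19]×[12,14], reject
21. q=(23,9) nearest=9 d=9 new=(18,12) → blocked by [17,19]×[12,14], reject
22. q=(10,6) nearest=3 d=3 new=(10,6) → blocked by [5,10]×[4,10], reject
23. q=(1,13) nearest=2 d=5 new=(1,12) → add node 10 parent=2 cost=12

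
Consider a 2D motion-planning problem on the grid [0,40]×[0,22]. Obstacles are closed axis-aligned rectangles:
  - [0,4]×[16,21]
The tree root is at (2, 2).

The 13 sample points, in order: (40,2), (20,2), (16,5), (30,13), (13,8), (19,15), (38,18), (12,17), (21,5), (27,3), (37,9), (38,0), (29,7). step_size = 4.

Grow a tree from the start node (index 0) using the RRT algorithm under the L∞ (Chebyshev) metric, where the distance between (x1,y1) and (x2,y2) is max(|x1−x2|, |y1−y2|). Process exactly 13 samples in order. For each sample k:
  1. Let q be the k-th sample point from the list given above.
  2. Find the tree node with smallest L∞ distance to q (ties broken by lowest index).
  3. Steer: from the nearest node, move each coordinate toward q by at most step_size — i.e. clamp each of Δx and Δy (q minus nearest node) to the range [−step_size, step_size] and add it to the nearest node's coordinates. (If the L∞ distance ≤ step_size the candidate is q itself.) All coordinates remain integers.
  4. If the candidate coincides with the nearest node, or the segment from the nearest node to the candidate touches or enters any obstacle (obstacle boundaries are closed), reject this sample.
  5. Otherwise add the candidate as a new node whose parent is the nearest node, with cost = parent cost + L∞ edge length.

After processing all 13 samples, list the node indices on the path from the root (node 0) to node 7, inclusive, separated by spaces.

1. q=(40,2) nearest=0 d=38 new=(6,2) → add node 1 parent=0 cost=4
2. q=(20,2) nearest=1 d=14 new=(10,2) → add node 2 parent=1 cost=8
3. q=(16,5) nearest=2 d=6 new=(14,5) → add node 3 parent=2 cost=12
4. q=(30,13) nearest=3 d=16 new=(18,9) → add node 4 parent=3 cost=16
5. q=(13,8) nearest=3 d=3 new=(13,8) → add node 5 parent=3 cost=15
6. q=(19,15) nearest=4 d=6 new=(19,13) → add node 6 parent=4 cost=20
7. q=(38,18) nearest=6 d=19 new=(23,17) → add node 7 parent=6 cost=24
8. q=(12,17) nearest=6 d=7 new=(15,17) → add node 8 parent=6 cost=24
9. q=(21,5) nearest=4 d=4 new=(21,5) → add node 9 parent=4 cost=20
10. q=(27,3) nearest=9 d=6 new=(25,3) → add node 10 parent=9 cost=24
11. q=(37,9) nearest=10 d=12 new=(29,7) → add node 11 parent=10 cost=28
12. q=(38,0) nearest=11 d=9 new=(33,3) → add node 12 parent=11 cost=32
13. q=(29,7) nearest=11 d=0 → coincident, reject

Path: 0 1 2 3 4 6 7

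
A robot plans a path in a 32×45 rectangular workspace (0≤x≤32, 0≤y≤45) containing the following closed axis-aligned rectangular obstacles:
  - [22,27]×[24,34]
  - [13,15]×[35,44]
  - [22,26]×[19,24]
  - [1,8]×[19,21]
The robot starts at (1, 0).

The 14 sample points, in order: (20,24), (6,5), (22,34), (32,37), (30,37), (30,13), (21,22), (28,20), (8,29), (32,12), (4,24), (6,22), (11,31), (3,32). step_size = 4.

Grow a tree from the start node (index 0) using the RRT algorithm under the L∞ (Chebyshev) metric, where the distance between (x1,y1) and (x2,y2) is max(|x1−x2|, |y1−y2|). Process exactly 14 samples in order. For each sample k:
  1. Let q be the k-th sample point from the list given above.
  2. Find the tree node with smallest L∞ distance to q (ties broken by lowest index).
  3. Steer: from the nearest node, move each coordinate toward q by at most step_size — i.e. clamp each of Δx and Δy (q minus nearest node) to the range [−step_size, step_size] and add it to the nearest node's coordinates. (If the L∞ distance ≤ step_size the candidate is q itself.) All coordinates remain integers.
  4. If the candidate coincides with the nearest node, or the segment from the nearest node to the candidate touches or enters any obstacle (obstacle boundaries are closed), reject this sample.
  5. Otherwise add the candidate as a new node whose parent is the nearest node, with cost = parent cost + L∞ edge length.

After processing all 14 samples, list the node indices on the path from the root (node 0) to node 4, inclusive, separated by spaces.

Path: 0 1 2 3 4

1. q=(20,24) nearest=0 d=24 new=(5,4) → add node 1 parent=0 cost=4
2. q=(6,5) nearest=1 d=1 new=(6,5) → add node 2 parent=1 cost=5
3. q=(22,34) nearest=2 d=29 new=(10,9) → add node 3 parent=2 cost=9
4. q=(32,37) nearest=3 d=28 new=(14,13) → add node 4 parent=3 cost=13
5. q=(30,37) nearest=4 d=24 new=(18,17) → add node 5 parent=4 cost=17
6. q=(30,13) nearest=5 d=12 new=(22,13) → add node 6 parent=5 cost=21
7. q=(21,22) nearest=5 d=5 new=(21,21) → add node 7 parent=5 cost=21
8. q=(28,20) nearest=6 d=7 new=(26,17) → add node 8 parent=6 cost=25
9. q=(8,29) nearest=5 d=12 new=(14,21) → add node 9 parent=5 cost=21
10. q=(32,12) nearest=8 d=6 new=(30,13) → add node 10 parent=8 cost=29
11. q=(4,24) nearest=9 d=10 new=(10,24) → add node 11 parent=9 cost=25
12. q=(6,22) nearest=11 d=4 new=(6,22) → add node 12 parent=11 cost=29
13. q=(11,31) nearest=11 d=7 new=(11,28) → add node 13 parent=11 cost=29
14. q=(3,32) nearest=11 d=8 new=(6,28) → add node 14 parent=11 cost=29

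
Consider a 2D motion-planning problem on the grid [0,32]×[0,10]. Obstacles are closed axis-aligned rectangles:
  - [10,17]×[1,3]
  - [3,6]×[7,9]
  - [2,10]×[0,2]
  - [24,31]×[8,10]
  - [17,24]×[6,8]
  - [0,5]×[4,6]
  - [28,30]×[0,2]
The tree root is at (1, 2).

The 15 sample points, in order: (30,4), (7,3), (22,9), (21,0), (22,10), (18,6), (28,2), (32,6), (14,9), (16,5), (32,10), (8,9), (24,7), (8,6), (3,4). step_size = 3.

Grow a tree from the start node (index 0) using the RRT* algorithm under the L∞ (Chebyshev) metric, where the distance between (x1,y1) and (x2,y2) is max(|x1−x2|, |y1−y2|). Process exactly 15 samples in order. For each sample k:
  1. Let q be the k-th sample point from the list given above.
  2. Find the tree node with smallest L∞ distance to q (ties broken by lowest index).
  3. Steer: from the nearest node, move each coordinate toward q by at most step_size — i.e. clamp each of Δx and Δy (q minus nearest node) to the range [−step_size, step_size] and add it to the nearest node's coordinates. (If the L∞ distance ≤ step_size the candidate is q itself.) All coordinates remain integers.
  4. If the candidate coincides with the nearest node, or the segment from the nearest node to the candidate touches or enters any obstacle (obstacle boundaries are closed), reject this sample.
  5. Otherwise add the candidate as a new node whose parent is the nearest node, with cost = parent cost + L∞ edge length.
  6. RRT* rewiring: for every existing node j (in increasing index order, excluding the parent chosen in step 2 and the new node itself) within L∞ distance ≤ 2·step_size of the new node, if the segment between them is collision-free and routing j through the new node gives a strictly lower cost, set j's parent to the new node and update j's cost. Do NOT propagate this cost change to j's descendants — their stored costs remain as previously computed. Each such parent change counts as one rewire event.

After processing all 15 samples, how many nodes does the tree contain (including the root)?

1. q=(30,4) nearest=0 d=29 new=(4,4) → blocked by [0,5]×[4,6], reject
2. q=(7,3) nearest=0 d=6 new=(4,3) → add node 1 parent=0 cost=3
3. q=(22,9) nearest=1 d=18 new=(7,6) → blocked by [0,5]×[4,6], reject
4. q=(21,0) nearest=1 d=17 new=(7,0) → blocked by [2,10]×[0,2], reject
5. q=(22,10) nearest=1 d=18 new=(7,6) → blocked by [0,5]×[4,6], reject
6. q=(18,6) nearest=1 d=14 new=(7,6) → blocked by [0,5]×[4,6], reject
7. q=(28,2) nearest=1 d=24 new=(7,2) → blocked by [2,10]×[0,2], reject
8. q=(32,6) nearest=1 d=28 new=(7,6) → blocked by [0,5]×[4,6], reject
9. q=(14,9) nearest=1 d=10 new=(7,6) → blocked by [0,5]×[4,6], reject
10. q=(16,5) nearest=1 d=12 new=(7,5) → add node 2 parent=1 cost=6
11. q=(32,10) nearest=2 d=25 new=(10,8) → add node 3 parent=2 cost=9
12. q=(8,9) nearest=3 d=2 new=(8,9) → add node 4 parent=3 cost=11
13. q=(24,7) nearest=3 d=14 new=(13,7) → add node 5 parent=3 cost=12
14. q=(8,6) nearest=2 d=1 new=(8,6) → add node 6 parent=2 cost=7; rewire 4→6 (10<11)
15. q=(3,4) nearest=1 d=1 new=(3,4) → blocked by [0,5]×[4,6], reject

Node count: 7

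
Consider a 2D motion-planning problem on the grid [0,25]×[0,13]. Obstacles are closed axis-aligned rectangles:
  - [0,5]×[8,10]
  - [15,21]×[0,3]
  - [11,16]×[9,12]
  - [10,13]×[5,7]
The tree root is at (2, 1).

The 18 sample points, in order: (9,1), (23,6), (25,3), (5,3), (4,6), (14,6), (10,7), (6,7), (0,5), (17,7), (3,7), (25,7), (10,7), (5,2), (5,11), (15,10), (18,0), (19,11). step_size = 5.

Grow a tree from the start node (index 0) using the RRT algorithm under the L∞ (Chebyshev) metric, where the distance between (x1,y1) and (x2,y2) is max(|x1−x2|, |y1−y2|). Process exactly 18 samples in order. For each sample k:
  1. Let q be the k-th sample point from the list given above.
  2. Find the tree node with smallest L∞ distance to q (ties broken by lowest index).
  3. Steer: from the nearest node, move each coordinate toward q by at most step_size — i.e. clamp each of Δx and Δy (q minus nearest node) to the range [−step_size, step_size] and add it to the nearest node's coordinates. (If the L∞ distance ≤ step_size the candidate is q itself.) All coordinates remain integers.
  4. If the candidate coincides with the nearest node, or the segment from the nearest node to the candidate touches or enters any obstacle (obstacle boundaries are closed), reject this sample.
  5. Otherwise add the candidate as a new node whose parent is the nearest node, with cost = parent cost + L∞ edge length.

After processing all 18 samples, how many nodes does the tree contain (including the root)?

1. q=(9,1) nearest=0 d=7 new=(7,1) → add node 1 parent=0 cost=5
2. q=(23,6) nearest=1 d=16 new=(12,6) → blocked by [10,13]×[5,7], reject
3. q=(25,3) nearest=1 d=18 new=(12,3) → add node 2 parent=1 cost=10
4. q=(5,3) nearest=1 d=2 new=(5,3) → add node 3 parent=1 cost=7
5. q=(4,6) nearest=3 d=3 new=(4,6) → add node 4 parent=3 cost=10
6. q=(14,6) nearest=2 d=3 new=(14,6) → add node 5 parent=2 cost=13
7. q=(10,7) nearest=2 d=4 new=(10,7) → blocked by [10,13]×[5,7], reject
8. q=(6,7) nearest=4 d=2 new=(6,7) → add node 6 parent=4 cost=12
9. q=(0,5) nearest=0 d=4 new=(0,5) → add node 7 parent=0 cost=4
10. q=(17,7) nearest=5 d=3 new=(17,7) → add node 8 parent=5 cost=16
11. q=(3,7) nearest=4 d=1 new=(3,7) → add node 9 parent=4 cost=11
12. q=(25,7) nearest=8 d=8 new=(22,7) → add node 10 parent=8 cost=21
13. q=(10,7) nearest=2 d=4 new=(10,7) → blocked by [10,13]×[5,7], reject
14. q=(5,2) nearest=3 d=1 new=(5,2) → add node 11 parent=3 cost=8
15. q=(5,11) nearest=6 d=4 new=(5,11) → add node 12 parent=6 cost=16
16. q=(15,10) nearest=8 d=3 new=(15,10) → blocked by [11,16]×[9,12], reject
17. q=(18,0) nearest=2 d=6 new=(17,0) → blocked by [15,21]×[0,3], reject
18. q=(19,11) nearest=8 d=4 new=(19,11) → add node 13 parent=8 cost=20

Node count: 14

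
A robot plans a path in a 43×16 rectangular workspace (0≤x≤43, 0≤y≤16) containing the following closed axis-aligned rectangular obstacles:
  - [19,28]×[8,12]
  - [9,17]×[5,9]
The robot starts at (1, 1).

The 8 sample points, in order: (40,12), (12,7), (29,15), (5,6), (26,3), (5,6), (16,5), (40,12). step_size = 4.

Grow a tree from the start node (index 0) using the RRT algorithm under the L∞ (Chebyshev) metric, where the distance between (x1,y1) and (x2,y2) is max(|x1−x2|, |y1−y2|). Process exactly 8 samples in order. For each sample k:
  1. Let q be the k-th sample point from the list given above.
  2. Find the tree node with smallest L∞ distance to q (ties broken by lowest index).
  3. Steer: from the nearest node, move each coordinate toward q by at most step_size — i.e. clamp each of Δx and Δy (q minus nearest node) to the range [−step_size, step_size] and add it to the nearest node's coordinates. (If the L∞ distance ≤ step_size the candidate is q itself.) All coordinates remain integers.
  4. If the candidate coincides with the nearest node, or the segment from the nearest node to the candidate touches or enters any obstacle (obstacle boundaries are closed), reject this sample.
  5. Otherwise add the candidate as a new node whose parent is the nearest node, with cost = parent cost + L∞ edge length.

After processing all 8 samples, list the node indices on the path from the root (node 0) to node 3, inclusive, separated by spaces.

Path: 0 1 3

1. q=(40,12) nearest=0 d=39 new=(5,5) → add node 1 parent=0 cost=4
2. q=(12,7) nearest=1 d=7 new=(9,7) → blocked by [9,17]×[5,9], reject
3. q=(29,15) nearest=1 d=24 new=(9,9) → blocked by [9,17]×[5,9], reject
4. q=(5,6) nearest=1 d=1 new=(5,6) → add node 2 parent=1 cost=5
5. q=(26,3) nearest=1 d=21 new=(9,3) → add node 3 parent=1 cost=8
6. q=(5,6) nearest=2 d=0 → coincident, reject
7. q=(16,5) nearest=3 d=7 new=(13,5) → blocked by [9,17]×[5,9], reject
8. q=(40,12) nearest=3 d=31 new=(13,7) → blocked by [9,17]×[5,9], reject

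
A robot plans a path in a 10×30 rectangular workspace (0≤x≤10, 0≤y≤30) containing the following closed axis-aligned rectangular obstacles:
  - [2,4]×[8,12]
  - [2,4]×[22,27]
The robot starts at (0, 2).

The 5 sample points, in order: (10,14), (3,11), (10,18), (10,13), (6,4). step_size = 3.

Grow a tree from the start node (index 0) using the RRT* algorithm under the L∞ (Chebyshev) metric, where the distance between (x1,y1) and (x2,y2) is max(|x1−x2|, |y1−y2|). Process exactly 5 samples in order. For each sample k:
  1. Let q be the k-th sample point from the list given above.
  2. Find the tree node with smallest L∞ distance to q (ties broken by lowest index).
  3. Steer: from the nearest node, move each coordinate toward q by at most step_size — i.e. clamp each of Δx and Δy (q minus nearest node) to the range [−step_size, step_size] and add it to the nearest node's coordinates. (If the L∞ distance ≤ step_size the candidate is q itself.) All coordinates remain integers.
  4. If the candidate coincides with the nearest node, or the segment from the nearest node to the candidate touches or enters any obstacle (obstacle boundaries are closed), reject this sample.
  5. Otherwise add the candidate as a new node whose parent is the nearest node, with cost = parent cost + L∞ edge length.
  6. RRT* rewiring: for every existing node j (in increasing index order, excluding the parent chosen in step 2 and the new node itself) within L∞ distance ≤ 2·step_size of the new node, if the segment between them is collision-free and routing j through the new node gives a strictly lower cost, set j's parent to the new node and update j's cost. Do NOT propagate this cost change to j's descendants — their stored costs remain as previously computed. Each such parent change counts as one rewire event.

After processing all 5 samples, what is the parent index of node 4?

1. q=(10,14) nearest=0 d=12 new=(3,5) → add node 1 parent=0 cost=3
2. q=(3,11) nearest=1 d=6 new=(3,8) → blocked by [2,4]×[8,12], reject
3. q=(10,18) nearest=1 d=13 new=(6,8) → add node 2 parent=1 cost=6
4. q=(10,13) nearest=2 d=5 new=(9,11) → add node 3 parent=2 cost=9
5. q=(6,4) nearest=1 d=3 new=(6,4) → add node 4 parent=1 cost=6

Parent of node 4: 1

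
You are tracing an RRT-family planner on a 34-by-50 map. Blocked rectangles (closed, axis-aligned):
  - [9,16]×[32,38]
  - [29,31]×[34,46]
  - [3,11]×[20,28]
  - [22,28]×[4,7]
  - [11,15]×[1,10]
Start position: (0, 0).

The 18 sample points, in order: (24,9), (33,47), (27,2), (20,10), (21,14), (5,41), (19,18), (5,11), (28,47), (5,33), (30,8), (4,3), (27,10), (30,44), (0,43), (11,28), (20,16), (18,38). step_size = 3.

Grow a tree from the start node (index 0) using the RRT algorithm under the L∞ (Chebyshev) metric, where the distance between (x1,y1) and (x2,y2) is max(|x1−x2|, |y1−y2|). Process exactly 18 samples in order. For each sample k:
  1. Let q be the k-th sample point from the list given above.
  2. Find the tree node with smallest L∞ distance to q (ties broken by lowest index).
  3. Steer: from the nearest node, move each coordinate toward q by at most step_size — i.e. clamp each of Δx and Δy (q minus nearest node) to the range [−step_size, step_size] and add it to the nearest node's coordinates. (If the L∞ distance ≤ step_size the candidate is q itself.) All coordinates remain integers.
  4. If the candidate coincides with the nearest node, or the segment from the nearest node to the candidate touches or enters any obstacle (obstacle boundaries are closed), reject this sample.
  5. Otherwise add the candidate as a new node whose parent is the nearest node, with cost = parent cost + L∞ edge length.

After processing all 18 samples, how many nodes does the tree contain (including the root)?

Node count: 12

1. q=(24,9) nearest=0 d=24 new=(3,3) → add node 1 parent=0 cost=3
2. q=(33,47) nearest=1 d=44 new=(6,6) → add node 2 parent=1 cost=6
3. q=(27,2) nearest=2 d=21 new=(9,3) → add node 3 parent=2 cost=9
4. q=(20,10) nearest=3 d=11 new=(12,6) → blocked by [11,15]×[1,10], reject
5. q=(21,14) nearest=3 d=12 new=(12,6) → blocked by [11,15]×[1,10], reject
6. q=(5,41) nearest=2 d=35 new=(5,9) → add node 4 parent=2 cost=9
7. q=(19,18) nearest=2 d=13 new=(9,9) → add node 5 parent=2 cost=9
8. q=(5,11) nearest=4 d=2 new=(5,11) → add node 6 parent=4 cost=11
9. q=(28,47) nearest=6 d=36 new=(8,14) → add node 7 parent=6 cost=14
10. q=(5,33) nearest=7 d=19 new=(5,17) → add node 8 parent=7 cost=17
11. q=(30,8) nearest=3 d=21 new=(12,6) → blocked by [11,15]×[1,10], reject
12. q=(4,3) nearest=1 d=1 new=(4,3) → add node 9 parent=1 cost=4
13. q=(27,10) nearest=3 d=18 new=(12,6) → blocked by [11,15]×[1,10], reject
14. q=(30,44) nearest=8 d=27 new=(8,20) → blocked by [3,11]×[20,28], reject
15. q=(0,43) nearest=8 d=26 new=(2,20) → add node 10 parent=8 cost=20
16. q=(11,28) nearest=10 d=9 new=(5,23) → blocked by [3,11]×[20,28], reject
17. q=(20,16) nearest=5 d=11 new=(12,12) → add node 11 parent=5 cost=12
18. q=(18,38) nearest=10 d=18 new=(5,23) → blocked by [3,11]×[20,28], reject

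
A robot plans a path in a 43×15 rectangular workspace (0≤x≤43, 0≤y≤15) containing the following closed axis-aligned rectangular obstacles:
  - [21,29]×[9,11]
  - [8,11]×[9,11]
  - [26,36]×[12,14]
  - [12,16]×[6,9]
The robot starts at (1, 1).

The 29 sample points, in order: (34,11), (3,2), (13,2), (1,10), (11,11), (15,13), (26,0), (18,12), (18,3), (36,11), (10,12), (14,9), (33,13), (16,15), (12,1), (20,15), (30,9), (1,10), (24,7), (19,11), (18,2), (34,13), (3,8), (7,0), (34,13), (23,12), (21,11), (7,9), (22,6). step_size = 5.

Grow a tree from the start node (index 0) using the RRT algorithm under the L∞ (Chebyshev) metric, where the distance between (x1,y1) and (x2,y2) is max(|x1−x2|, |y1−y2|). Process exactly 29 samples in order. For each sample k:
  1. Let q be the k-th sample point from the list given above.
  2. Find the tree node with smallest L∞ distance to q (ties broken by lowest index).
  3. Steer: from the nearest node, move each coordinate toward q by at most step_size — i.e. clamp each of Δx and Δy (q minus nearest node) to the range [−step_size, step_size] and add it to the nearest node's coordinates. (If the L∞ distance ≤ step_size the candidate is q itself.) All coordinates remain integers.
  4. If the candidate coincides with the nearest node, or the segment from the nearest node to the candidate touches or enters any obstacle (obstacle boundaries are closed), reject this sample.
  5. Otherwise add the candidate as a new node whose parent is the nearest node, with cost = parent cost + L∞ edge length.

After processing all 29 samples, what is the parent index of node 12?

Parent of node 12: 2

1. q=(34,11) nearest=0 d=33 new=(6,6) → add node 1 parent=0 cost=5
2. q=(3,2) nearest=0 d=2 new=(3,2) → add node 2 parent=0 cost=2
3. q=(13,2) nearest=1 d=7 new=(11,2) → add node 3 parent=1 cost=10
4. q=(1,10) nearest=1 d=5 new=(1,10) → add node 4 parent=1 cost=10
5. q=(11,11) nearest=1 d=5 new=(11,11) → blocked by [8,11]×[9,11], reject
6. q=(15,13) nearest=1 d=9 new=(11,11) → blocked by [8,11]×[9,11], reject
7. q=(26,0) nearest=3 d=15 new=(16,0) → add node 5 parent=3 cost=15
8. q=(18,12) nearest=3 d=10 new=(16,7) → blocked by [12,16]×[6,9], reject
9. q=(18,3) nearest=5 d=3 new=(18,3) → add node 6 parent=5 cost=18
10. q=(36,11) nearest=6 d=18 new=(23,8) → add node 7 parent=6 cost=23
11. q=(10,12) nearest=1 d=6 new=(10,11) → blocked by [8,11]×[9,11], reject
12. q=(14,9) nearest=6 d=6 new=(14,8) → blocked by [12,16]×[6,9], reject
13. q=(33,13) nearest=7 d=10 new=(28,13) → blocked by [21,29]×[9,11], reject
14. q=(16,15) nearest=7 d=7 new=(18,13) → blocked by [21,29]×[9,11], reject
15. q=(12,1) nearest=3 d=1 new=(12,1) → add node 8 parent=3 cost=11
16. q=(20,15) nearest=7 d=7 new=(20,13) → blocked by [21,29]×[9,11], reject
17. q=(30,9) nearest=7 d=7 new=(28,9) → blocked by [21,29]×[9,11], reject
18. q=(1,10) nearest=4 d=0 → coincident, reject
19. q=(24,7) nearest=7 d=1 new=(24,7) → add node 9 parent=7 cost=24
20. q=(19,11) nearest=7 d=4 new=(19,11) → blocked by [21,29]×[9,11], reject
21. q=(18,2) nearest=6 d=1 new=(18,2) → add node 10 parent=6 cost=19
22. q=(34,13) nearest=9 d=10 new=(29,12) → blocked by [21,29]×[9,11], reject
23. q=(3,8) nearest=4 d=2 new=(3,8) → add node 11 parent=4 cost=12
24. q=(7,0) nearest=2 d=4 new=(7,0) → add node 12 parent=2 cost=6
25. q=(34,13) nearest=9 d=10 new=(29,12) → blocked by [21,29]×[9,11], reject
26. q=(23,12) nearest=7 d=4 new=(23,12) → blocked by [21,29]×[9,11], reject
27. q=(21,11) nearest=7 d=3 new=(21,11) → blocked by [21,29]×[9,11], reject
28. q=(7,9) nearest=1 d=3 new=(7,9) → add node 13 parent=1 cost=8
29. q=(22,6) nearest=7 d=2 new=(22,6) → add node 14 parent=7 cost=25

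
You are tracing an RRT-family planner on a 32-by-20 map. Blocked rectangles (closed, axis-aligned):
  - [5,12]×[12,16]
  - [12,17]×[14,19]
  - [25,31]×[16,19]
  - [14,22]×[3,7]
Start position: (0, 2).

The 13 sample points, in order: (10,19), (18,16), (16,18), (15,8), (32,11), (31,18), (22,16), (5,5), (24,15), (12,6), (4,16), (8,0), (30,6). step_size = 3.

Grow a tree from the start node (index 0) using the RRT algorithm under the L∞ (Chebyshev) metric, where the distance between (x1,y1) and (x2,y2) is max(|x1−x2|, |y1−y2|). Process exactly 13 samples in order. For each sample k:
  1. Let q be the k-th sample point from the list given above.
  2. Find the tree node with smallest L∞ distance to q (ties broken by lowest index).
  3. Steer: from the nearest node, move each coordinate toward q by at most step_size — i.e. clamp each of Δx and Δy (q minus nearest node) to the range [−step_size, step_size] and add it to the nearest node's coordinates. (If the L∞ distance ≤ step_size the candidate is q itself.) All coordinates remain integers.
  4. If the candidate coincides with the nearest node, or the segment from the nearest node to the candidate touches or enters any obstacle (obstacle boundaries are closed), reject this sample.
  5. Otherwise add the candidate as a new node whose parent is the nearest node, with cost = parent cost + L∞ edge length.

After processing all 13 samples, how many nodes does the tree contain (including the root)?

1. q=(10,19) nearest=0 d=17 new=(3,5) → add node 1 parent=0 cost=3
2. q=(18,16) nearest=1 d=15 new=(6,8) → add node 2 parent=1 cost=6
3. q=(16,18) nearest=2 d=10 new=(9,11) → add node 3 parent=2 cost=9
4. q=(15,8) nearest=3 d=6 new=(12,8) → add node 4 parent=3 cost=12
5. q=(32,11) nearest=4 d=20 new=(15,11) → add node 5 parent=4 cost=15
6. q=(31,18) nearest=5 d=16 new=(18,14) → add node 6 parent=5 cost=18
7. q=(22,16) nearest=6 d=4 new=(21,16) → add node 7 parent=6 cost=21
8. q=(5,5) nearest=1 d=2 new=(5,5) → add node 8 parent=1 cost=5
9. q=(24,15) nearest=7 d=3 new=(24,15) → add node 9 parent=7 cost=24
10. q=(12,6) nearest=4 d=2 new=(12,6) → add node 10 parent=4 cost=14
11. q=(4,16) nearest=3 d=5 new=(6,14) → blocked by [5,12]×[12,16], reject
12. q=(8,0) nearest=1 d=5 new=(6,2) → add node 11 parent=1 cost=6
13. q=(30,6) nearest=9 d=9 new=(27,12) → add node 12 parent=9 cost=27

Node count: 13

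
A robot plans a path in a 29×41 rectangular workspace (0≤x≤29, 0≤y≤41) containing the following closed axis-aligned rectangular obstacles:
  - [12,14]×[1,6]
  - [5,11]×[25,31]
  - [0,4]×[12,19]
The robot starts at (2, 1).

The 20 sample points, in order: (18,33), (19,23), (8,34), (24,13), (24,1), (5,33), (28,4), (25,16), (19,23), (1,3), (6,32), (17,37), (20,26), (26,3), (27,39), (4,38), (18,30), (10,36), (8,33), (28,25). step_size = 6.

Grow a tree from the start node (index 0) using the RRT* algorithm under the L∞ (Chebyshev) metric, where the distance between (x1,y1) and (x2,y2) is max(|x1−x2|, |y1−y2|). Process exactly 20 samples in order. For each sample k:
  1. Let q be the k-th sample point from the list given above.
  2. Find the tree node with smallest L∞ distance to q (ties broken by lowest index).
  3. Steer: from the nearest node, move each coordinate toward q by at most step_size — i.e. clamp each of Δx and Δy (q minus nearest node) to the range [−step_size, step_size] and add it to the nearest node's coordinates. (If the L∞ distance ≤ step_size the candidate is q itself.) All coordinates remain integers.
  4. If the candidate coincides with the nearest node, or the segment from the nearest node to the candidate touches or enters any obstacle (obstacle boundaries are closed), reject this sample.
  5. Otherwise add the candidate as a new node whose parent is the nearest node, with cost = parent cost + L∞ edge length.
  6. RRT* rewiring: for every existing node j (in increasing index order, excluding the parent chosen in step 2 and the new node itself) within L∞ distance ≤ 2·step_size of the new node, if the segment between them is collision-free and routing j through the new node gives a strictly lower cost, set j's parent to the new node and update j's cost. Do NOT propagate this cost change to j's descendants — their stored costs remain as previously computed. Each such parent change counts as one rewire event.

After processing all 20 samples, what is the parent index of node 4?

Parent of node 4: 2

1. q=(18,33) nearest=0 d=32 new=(8,7) → add node 1 parent=0 cost=6
2. q=(19,23) nearest=1 d=16 new=(14,13) → add node 2 parent=1 cost=12
3. q=(8,34) nearest=2 d=21 new=(8,19) → add node 3 parent=2 cost=18
4. q=(24,13) nearest=2 d=10 new=(20,13) → add node 4 parent=2 cost=18
5. q=(24,1) nearest=2 d=12 new=(20,7) → add node 5 parent=2 cost=18
6. q=(5,33) nearest=3 d=14 new=(5,25) → blocked by [5,11]×[25,31], reject
7. q=(28,4) nearest=5 d=8 new=(26,4) → add node 6 parent=5 cost=24
8. q=(25,16) nearest=4 d=5 new=(25,16) → add node 7 parent=4 cost=23
9. q=(19,23) nearest=7 d=7 new=(19,22) → add node 8 parent=7 cost=29
10. q=(1,3) nearest=0 d=2 new=(1,3) → add node 9 parent=0 cost=2
11. q=(6,32) nearest=3 d=13 new=(6,25) → blocked by [5,11]×[25,31], reject
12. q=(17,37) nearest=8 d=15 new=(17,28) → add node 10 parent=8 cost=35
13. q=(20,26) nearest=10 d=3 new=(20,26) → add node 11 parent=10 cost=38
14. q=(26,3) nearest=6 d=1 new=(26,3) → add node 12 parent=6 cost=25
15. q=(27,39) nearest=10 d=11 new=(23,34) → add node 13 parent=10 cost=41
16. q=(4,38) nearest=10 d=13 new=(11,34) → add node 14 parent=10 cost=41
17. q=(18,30) nearest=10 d=2 new=(18,30) → add node 15 parent=10 cost=37
18. q=(10,36) nearest=14 d=2 new=(10,36) → add node 16 parent=14 cost=43
19. q=(8,33) nearest=14 d=3 new=(8,33) → add node 17 parent=14 cost=44
20. q=(28,25) nearest=11 d=8 new=(26,25) → add node 18 parent=11 cost=44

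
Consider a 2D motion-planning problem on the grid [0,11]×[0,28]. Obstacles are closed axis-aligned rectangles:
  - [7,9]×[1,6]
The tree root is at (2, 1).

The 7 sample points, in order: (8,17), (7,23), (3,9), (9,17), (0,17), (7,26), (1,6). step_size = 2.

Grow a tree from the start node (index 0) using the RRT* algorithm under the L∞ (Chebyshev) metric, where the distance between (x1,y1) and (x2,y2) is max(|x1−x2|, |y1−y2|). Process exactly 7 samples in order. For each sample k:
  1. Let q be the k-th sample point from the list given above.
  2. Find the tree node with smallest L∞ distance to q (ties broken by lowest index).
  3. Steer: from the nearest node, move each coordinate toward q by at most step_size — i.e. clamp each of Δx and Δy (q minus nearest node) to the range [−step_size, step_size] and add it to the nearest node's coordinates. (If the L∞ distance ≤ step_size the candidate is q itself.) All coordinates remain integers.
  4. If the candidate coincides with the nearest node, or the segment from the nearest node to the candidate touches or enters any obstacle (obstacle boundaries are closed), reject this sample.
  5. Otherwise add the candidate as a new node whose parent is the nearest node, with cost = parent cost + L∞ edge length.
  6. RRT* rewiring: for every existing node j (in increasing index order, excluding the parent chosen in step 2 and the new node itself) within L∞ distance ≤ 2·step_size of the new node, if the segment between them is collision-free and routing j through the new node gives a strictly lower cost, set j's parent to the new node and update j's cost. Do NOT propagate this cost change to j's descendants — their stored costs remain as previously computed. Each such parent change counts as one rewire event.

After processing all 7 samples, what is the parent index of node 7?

1. q=(8,17) nearest=0 d=16 new=(4,3) → add node 1 parent=0 cost=2
2. q=(7,23) nearest=1 d=20 new=(6,5) → add node 2 parent=1 cost=4
3. q=(3,9) nearest=2 d=4 new=(4,7) → add node 3 parent=2 cost=6
4. q=(9,17) nearest=3 d=10 new=(6,9) → add node 4 parent=3 cost=8
5. q=(0,17) nearest=4 d=8 new=(4,11) → add node 5 parent=4 cost=10
6. q=(7,26) nearest=5 d=15 new=(6,13) → add node 6 parent=5 cost=12
7. q=(1,6) nearest=1 d=3 new=(2,5) → add node 7 parent=1 cost=4

Parent of node 7: 1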